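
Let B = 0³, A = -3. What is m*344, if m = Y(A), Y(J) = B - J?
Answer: 1032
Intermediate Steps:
B = 0
Y(J) = -J (Y(J) = 0 - J = -J)
m = 3 (m = -1*(-3) = 3)
m*344 = 3*344 = 1032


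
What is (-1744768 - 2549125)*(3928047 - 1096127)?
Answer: -12159961464560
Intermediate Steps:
(-1744768 - 2549125)*(3928047 - 1096127) = -4293893*2831920 = -12159961464560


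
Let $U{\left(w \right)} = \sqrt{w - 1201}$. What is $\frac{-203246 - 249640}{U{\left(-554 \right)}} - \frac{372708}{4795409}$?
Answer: $- \frac{372708}{4795409} + \frac{150962 i \sqrt{195}}{195} \approx -0.077722 + 10811.0 i$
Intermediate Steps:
$U{\left(w \right)} = \sqrt{-1201 + w}$
$\frac{-203246 - 249640}{U{\left(-554 \right)}} - \frac{372708}{4795409} = \frac{-203246 - 249640}{\sqrt{-1201 - 554}} - \frac{372708}{4795409} = - \frac{452886}{\sqrt{-1755}} - \frac{372708}{4795409} = - \frac{452886}{3 i \sqrt{195}} - \frac{372708}{4795409} = - 452886 \left(- \frac{i \sqrt{195}}{585}\right) - \frac{372708}{4795409} = \frac{150962 i \sqrt{195}}{195} - \frac{372708}{4795409} = - \frac{372708}{4795409} + \frac{150962 i \sqrt{195}}{195}$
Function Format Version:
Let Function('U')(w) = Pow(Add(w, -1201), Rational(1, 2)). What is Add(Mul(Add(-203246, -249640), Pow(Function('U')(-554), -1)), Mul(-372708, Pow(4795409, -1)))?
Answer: Add(Rational(-372708, 4795409), Mul(Rational(150962, 195), I, Pow(195, Rational(1, 2)))) ≈ Add(-0.077722, Mul(10811., I))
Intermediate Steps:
Function('U')(w) = Pow(Add(-1201, w), Rational(1, 2))
Add(Mul(Add(-203246, -249640), Pow(Function('U')(-554), -1)), Mul(-372708, Pow(4795409, -1))) = Add(Mul(Add(-203246, -249640), Pow(Pow(Add(-1201, -554), Rational(1, 2)), -1)), Mul(-372708, Pow(4795409, -1))) = Add(Mul(-452886, Pow(Pow(-1755, Rational(1, 2)), -1)), Mul(-372708, Rational(1, 4795409))) = Add(Mul(-452886, Pow(Mul(3, I, Pow(195, Rational(1, 2))), -1)), Rational(-372708, 4795409)) = Add(Mul(-452886, Mul(Rational(-1, 585), I, Pow(195, Rational(1, 2)))), Rational(-372708, 4795409)) = Add(Mul(Rational(150962, 195), I, Pow(195, Rational(1, 2))), Rational(-372708, 4795409)) = Add(Rational(-372708, 4795409), Mul(Rational(150962, 195), I, Pow(195, Rational(1, 2))))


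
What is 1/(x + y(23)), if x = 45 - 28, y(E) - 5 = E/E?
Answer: 1/23 ≈ 0.043478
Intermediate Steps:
y(E) = 6 (y(E) = 5 + E/E = 5 + 1 = 6)
x = 17
1/(x + y(23)) = 1/(17 + 6) = 1/23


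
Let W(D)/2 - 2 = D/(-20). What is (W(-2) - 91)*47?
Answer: -20398/5 ≈ -4079.6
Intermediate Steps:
W(D) = 4 - D/10 (W(D) = 4 + 2*(D/(-20)) = 4 + 2*(D*(-1/20)) = 4 + 2*(-D/20) = 4 - D/10)
(W(-2) - 91)*47 = ((4 - ⅒*(-2)) - 91)*47 = ((4 + ⅕) - 91)*47 = (21/5 - 91)*47 = -434/5*47 = -20398/5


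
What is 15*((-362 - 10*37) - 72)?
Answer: -12060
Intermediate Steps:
15*((-362 - 10*37) - 72) = 15*((-362 - 370) - 72) = 15*(-732 - 72) = 15*(-804) = -12060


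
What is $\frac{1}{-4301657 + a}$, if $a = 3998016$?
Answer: $- \frac{1}{303641} \approx -3.2934 \cdot 10^{-6}$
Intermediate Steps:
$\frac{1}{-4301657 + a} = \frac{1}{-4301657 + 3998016} = \frac{1}{-303641} = - \frac{1}{303641}$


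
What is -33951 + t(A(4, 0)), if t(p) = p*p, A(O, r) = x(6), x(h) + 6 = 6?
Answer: -33951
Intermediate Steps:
x(h) = 0 (x(h) = -6 + 6 = 0)
A(O, r) = 0
t(p) = p**2
-33951 + t(A(4, 0)) = -33951 + 0**2 = -33951 + 0 = -33951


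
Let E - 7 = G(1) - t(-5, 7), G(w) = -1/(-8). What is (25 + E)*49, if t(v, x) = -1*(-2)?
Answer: 11809/8 ≈ 1476.1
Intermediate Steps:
G(w) = 1/8 (G(w) = -1*(-1/8) = 1/8)
t(v, x) = 2
E = 41/8 (E = 7 + (1/8 - 1*2) = 7 + (1/8 - 2) = 7 - 15/8 = 41/8 ≈ 5.1250)
(25 + E)*49 = (25 + 41/8)*49 = (241/8)*49 = 11809/8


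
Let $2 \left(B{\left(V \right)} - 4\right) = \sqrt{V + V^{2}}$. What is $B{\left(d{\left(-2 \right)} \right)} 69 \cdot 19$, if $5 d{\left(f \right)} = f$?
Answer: $5244 + \frac{1311 i \sqrt{6}}{10} \approx 5244.0 + 321.13 i$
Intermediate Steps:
$d{\left(f \right)} = \frac{f}{5}$
$B{\left(V \right)} = 4 + \frac{\sqrt{V + V^{2}}}{2}$
$B{\left(d{\left(-2 \right)} \right)} 69 \cdot 19 = \left(4 + \frac{\sqrt{\frac{1}{5} \left(-2\right) \left(1 + \frac{1}{5} \left(-2\right)\right)}}{2}\right) 69 \cdot 19 = \left(4 + \frac{\sqrt{- \frac{2 \left(1 - \frac{2}{5}\right)}{5}}}{2}\right) 69 \cdot 19 = \left(4 + \frac{\sqrt{\left(- \frac{2}{5}\right) \frac{3}{5}}}{2}\right) 69 \cdot 19 = \left(4 + \frac{\sqrt{- \frac{6}{25}}}{2}\right) 69 \cdot 19 = \left(4 + \frac{\frac{1}{5} i \sqrt{6}}{2}\right) 69 \cdot 19 = \left(4 + \frac{i \sqrt{6}}{10}\right) 69 \cdot 19 = \left(276 + \frac{69 i \sqrt{6}}{10}\right) 19 = 5244 + \frac{1311 i \sqrt{6}}{10}$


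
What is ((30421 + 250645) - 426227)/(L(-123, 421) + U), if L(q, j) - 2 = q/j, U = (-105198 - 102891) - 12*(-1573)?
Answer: 61112781/79657954 ≈ 0.76719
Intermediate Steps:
U = -189213 (U = -208089 + 18876 = -189213)
L(q, j) = 2 + q/j
((30421 + 250645) - 426227)/(L(-123, 421) + U) = ((30421 + 250645) - 426227)/((2 - 123/421) - 189213) = (281066 - 426227)/((2 - 123*1/421) - 189213) = -145161/((2 - 123/421) - 189213) = -145161/(719/421 - 189213) = -145161/(-79657954/421) = -145161*(-421/79657954) = 61112781/79657954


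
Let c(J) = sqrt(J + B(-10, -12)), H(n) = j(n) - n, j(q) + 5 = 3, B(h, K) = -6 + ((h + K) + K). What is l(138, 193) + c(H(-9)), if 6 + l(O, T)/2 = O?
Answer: 264 + I*sqrt(33) ≈ 264.0 + 5.7446*I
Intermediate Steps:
l(O, T) = -12 + 2*O
B(h, K) = -6 + h + 2*K (B(h, K) = -6 + ((K + h) + K) = -6 + (h + 2*K) = -6 + h + 2*K)
j(q) = -2 (j(q) = -5 + 3 = -2)
H(n) = -2 - n
c(J) = sqrt(-40 + J) (c(J) = sqrt(J + (-6 - 10 + 2*(-12))) = sqrt(J + (-6 - 10 - 24)) = sqrt(J - 40) = sqrt(-40 + J))
l(138, 193) + c(H(-9)) = (-12 + 2*138) + sqrt(-40 + (-2 - 1*(-9))) = (-12 + 276) + sqrt(-40 + (-2 + 9)) = 264 + sqrt(-40 + 7) = 264 + sqrt(-33) = 264 + I*sqrt(33)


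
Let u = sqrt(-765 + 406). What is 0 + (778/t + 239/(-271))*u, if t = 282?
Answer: 71720*I*sqrt(359)/38211 ≈ 35.563*I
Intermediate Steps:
u = I*sqrt(359) (u = sqrt(-359) = I*sqrt(359) ≈ 18.947*I)
0 + (778/t + 239/(-271))*u = 0 + (778/282 + 239/(-271))*(I*sqrt(359)) = 0 + (778*(1/282) + 239*(-1/271))*(I*sqrt(359)) = 0 + (389/141 - 239/271)*(I*sqrt(359)) = 0 + 71720*(I*sqrt(359))/38211 = 0 + 71720*I*sqrt(359)/38211 = 71720*I*sqrt(359)/38211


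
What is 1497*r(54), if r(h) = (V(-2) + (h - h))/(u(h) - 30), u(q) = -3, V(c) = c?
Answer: 998/11 ≈ 90.727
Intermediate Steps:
r(h) = 2/33 (r(h) = (-2 + (h - h))/(-3 - 30) = (-2 + 0)/(-33) = -2*(-1/33) = 2/33)
1497*r(54) = 1497*(2/33) = 998/11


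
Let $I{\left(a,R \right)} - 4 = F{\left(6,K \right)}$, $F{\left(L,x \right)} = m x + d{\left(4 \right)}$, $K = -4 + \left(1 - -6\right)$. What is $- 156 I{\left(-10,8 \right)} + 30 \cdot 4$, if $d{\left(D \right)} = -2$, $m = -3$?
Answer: $1212$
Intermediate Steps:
$K = 3$ ($K = -4 + \left(1 + 6\right) = -4 + 7 = 3$)
$F{\left(L,x \right)} = -2 - 3 x$ ($F{\left(L,x \right)} = - 3 x - 2 = -2 - 3 x$)
$I{\left(a,R \right)} = -7$ ($I{\left(a,R \right)} = 4 - 11 = -7$)
$- 156 I{\left(-10,8 \right)} + 30 \cdot 4 = \left(-156\right) \left(-7\right) + 30 \cdot 4 = 1092 + 120 = 1212$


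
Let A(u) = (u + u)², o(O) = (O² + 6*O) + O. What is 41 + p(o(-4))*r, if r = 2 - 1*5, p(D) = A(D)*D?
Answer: 20777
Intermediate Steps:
o(O) = O² + 7*O
A(u) = 4*u² (A(u) = (2*u)² = 4*u²)
p(D) = 4*D³ (p(D) = (4*D²)*D = 4*D³)
r = -3 (r = 2 - 5 = -3)
41 + p(o(-4))*r = 41 + (4*(-4*(7 - 4))³)*(-3) = 41 + (4*(-4*3)³)*(-3) = 41 + (4*(-12)³)*(-3) = 41 + (4*(-1728))*(-3) = 41 - 6912*(-3) = 41 + 20736 = 20777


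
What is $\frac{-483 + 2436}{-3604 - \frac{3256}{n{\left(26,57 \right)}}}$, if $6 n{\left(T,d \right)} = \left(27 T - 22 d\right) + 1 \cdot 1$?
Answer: $- \frac{34713}{63428} \approx -0.54728$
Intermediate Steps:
$n{\left(T,d \right)} = \frac{1}{6} - \frac{11 d}{3} + \frac{9 T}{2}$ ($n{\left(T,d \right)} = \frac{\left(27 T - 22 d\right) + 1 \cdot 1}{6} = \frac{\left(- 22 d + 27 T\right) + 1}{6} = \frac{1 - 22 d + 27 T}{6} = \frac{1}{6} - \frac{11 d}{3} + \frac{9 T}{2}$)
$\frac{-483 + 2436}{-3604 - \frac{3256}{n{\left(26,57 \right)}}} = \frac{-483 + 2436}{-3604 - \frac{3256}{\frac{1}{6} - 209 + \frac{9}{2} \cdot 26}} = \frac{1953}{-3604 - \frac{3256}{\frac{1}{6} - 209 + 117}} = \frac{1953}{-3604 - \frac{3256}{- \frac{551}{6}}} = \frac{1953}{-3604 - - \frac{19536}{551}} = \frac{1953}{-3604 + \frac{19536}{551}} = \frac{1953}{- \frac{1966268}{551}} = 1953 \left(- \frac{551}{1966268}\right) = - \frac{34713}{63428}$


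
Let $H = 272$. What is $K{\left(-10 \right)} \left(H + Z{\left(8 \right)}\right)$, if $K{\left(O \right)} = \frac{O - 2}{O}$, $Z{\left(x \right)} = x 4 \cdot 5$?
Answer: $\frac{2592}{5} \approx 518.4$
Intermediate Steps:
$Z{\left(x \right)} = 20 x$ ($Z{\left(x \right)} = 4 x 5 = 20 x$)
$K{\left(O \right)} = \frac{-2 + O}{O}$
$K{\left(-10 \right)} \left(H + Z{\left(8 \right)}\right) = \frac{-2 - 10}{-10} \left(272 + 20 \cdot 8\right) = \left(- \frac{1}{10}\right) \left(-12\right) \left(272 + 160\right) = \frac{6}{5} \cdot 432 = \frac{2592}{5}$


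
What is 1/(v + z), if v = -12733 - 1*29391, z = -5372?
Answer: -1/47496 ≈ -2.1054e-5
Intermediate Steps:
v = -42124 (v = -12733 - 29391 = -42124)
1/(v + z) = 1/(-42124 - 5372) = 1/(-47496) = -1/47496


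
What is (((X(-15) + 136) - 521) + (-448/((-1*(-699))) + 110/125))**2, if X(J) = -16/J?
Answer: 4995309930361/33930625 ≈ 1.4722e+5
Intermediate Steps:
(((X(-15) + 136) - 521) + (-448/((-1*(-699))) + 110/125))**2 = (((-16/(-15) + 136) - 521) + (-448/((-1*(-699))) + 110/125))**2 = (((-16*(-1/15) + 136) - 521) + (-448/699 + 110*(1/125)))**2 = (((16/15 + 136) - 521) + (-448*1/699 + 22/25))**2 = ((2056/15 - 521) + (-448/699 + 22/25))**2 = (-5759/15 + 4178/17475)**2 = (-2235019/5825)**2 = 4995309930361/33930625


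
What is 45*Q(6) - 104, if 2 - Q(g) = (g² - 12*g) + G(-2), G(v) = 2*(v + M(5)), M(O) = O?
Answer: 1336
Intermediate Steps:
G(v) = 10 + 2*v (G(v) = 2*(v + 5) = 2*(5 + v) = 10 + 2*v)
Q(g) = -4 - g² + 12*g (Q(g) = 2 - ((g² - 12*g) + (10 + 2*(-2))) = 2 - ((g² - 12*g) + (10 - 4)) = 2 - ((g² - 12*g) + 6) = 2 - (6 + g² - 12*g) = 2 + (-6 - g² + 12*g) = -4 - g² + 12*g)
45*Q(6) - 104 = 45*(-4 - 1*6² + 12*6) - 104 = 45*(-4 - 1*36 + 72) - 104 = 45*(-4 - 36 + 72) - 104 = 45*32 - 104 = 1440 - 104 = 1336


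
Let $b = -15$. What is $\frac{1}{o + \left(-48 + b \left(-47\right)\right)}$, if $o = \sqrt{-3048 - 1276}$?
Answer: $\frac{657}{435973} - \frac{2 i \sqrt{1081}}{435973} \approx 0.001507 - 0.00015083 i$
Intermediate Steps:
$o = 2 i \sqrt{1081}$ ($o = \sqrt{-4324} = 2 i \sqrt{1081} \approx 65.757 i$)
$\frac{1}{o + \left(-48 + b \left(-47\right)\right)} = \frac{1}{2 i \sqrt{1081} - -657} = \frac{1}{2 i \sqrt{1081} + \left(-48 + 705\right)} = \frac{1}{2 i \sqrt{1081} + 657} = \frac{1}{657 + 2 i \sqrt{1081}}$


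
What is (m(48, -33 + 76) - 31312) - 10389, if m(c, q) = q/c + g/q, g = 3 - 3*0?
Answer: -86068871/2064 ≈ -41700.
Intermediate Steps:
g = 3 (g = 3 + 0 = 3)
m(c, q) = 3/q + q/c (m(c, q) = q/c + 3/q = 3/q + q/c)
(m(48, -33 + 76) - 31312) - 10389 = ((3/(-33 + 76) + (-33 + 76)/48) - 31312) - 10389 = ((3/43 + 43*(1/48)) - 31312) - 10389 = ((3*(1/43) + 43/48) - 31312) - 10389 = ((3/43 + 43/48) - 31312) - 10389 = (1993/2064 - 31312) - 10389 = -64625975/2064 - 10389 = -86068871/2064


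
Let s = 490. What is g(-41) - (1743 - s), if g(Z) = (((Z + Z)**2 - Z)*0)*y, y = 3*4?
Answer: -1253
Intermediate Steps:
y = 12
g(Z) = 0 (g(Z) = (((Z + Z)**2 - Z)*0)*12 = (((2*Z)**2 - Z)*0)*12 = ((4*Z**2 - Z)*0)*12 = ((-Z + 4*Z**2)*0)*12 = 0*12 = 0)
g(-41) - (1743 - s) = 0 - (1743 - 1*490) = 0 - (1743 - 490) = 0 - 1*1253 = 0 - 1253 = -1253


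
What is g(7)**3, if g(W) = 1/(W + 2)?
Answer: 1/729 ≈ 0.0013717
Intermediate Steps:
g(W) = 1/(2 + W)
g(7)**3 = (1/(2 + 7))**3 = (1/9)**3 = 1/729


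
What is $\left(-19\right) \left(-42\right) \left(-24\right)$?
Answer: $-19152$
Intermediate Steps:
$\left(-19\right) \left(-42\right) \left(-24\right) = 798 \left(-24\right) = -19152$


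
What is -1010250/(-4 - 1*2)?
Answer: 168375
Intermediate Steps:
-1010250/(-4 - 1*2) = -1010250/(-4 - 2) = -1010250/(-6) = -1010250*(-1)/6 = -101025*(-5/3) = 168375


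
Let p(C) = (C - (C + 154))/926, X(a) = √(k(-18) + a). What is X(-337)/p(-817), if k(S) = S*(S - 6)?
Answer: -463*√95/77 ≈ -58.607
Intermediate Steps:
k(S) = S*(-6 + S)
X(a) = √(432 + a) (X(a) = √(-18*(-6 - 18) + a) = √(-18*(-24) + a) = √(432 + a))
p(C) = -77/463 (p(C) = (C - (154 + C))*(1/926) = (C + (-154 - C))*(1/926) = -154*1/926 = -77/463)
X(-337)/p(-817) = √(432 - 337)/(-77/463) = √95*(-463/77) = -463*√95/77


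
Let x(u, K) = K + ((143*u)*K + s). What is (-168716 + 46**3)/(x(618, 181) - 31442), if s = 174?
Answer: -71380/15964607 ≈ -0.0044711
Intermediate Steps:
x(u, K) = 174 + K + 143*K*u (x(u, K) = K + ((143*u)*K + 174) = K + (143*K*u + 174) = K + (174 + 143*K*u) = 174 + K + 143*K*u)
(-168716 + 46**3)/(x(618, 181) - 31442) = (-168716 + 46**3)/((174 + 181 + 143*181*618) - 31442) = (-168716 + 97336)/((174 + 181 + 15995694) - 31442) = -71380/(15996049 - 31442) = -71380/15964607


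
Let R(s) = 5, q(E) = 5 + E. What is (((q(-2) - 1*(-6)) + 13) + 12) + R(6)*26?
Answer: 164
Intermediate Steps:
(((q(-2) - 1*(-6)) + 13) + 12) + R(6)*26 = ((((5 - 2) - 1*(-6)) + 13) + 12) + 5*26 = (((3 + 6) + 13) + 12) + 130 = ((9 + 13) + 12) + 130 = (22 + 12) + 130 = 34 + 130 = 164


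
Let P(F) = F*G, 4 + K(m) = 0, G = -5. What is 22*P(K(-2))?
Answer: 440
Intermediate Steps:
K(m) = -4 (K(m) = -4 + 0 = -4)
P(F) = -5*F (P(F) = F*(-5) = -5*F)
22*P(K(-2)) = 22*(-5*(-4)) = 22*20 = 440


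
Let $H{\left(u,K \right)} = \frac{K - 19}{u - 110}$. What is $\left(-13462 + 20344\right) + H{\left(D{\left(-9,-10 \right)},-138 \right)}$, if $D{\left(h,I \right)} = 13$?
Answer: $\frac{667711}{97} \approx 6883.6$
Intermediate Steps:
$H{\left(u,K \right)} = \frac{-19 + K}{-110 + u}$ ($H{\left(u,K \right)} = \frac{-19 + K}{u - 110} = \frac{-19 + K}{-110 + u}$)
$\left(-13462 + 20344\right) + H{\left(D{\left(-9,-10 \right)},-138 \right)} = \left(-13462 + 20344\right) + \frac{-19 - 138}{-110 + 13} = 6882 + \frac{1}{-97} \left(-157\right) = 6882 - - \frac{157}{97} = 6882 + \frac{157}{97} = \frac{667711}{97}$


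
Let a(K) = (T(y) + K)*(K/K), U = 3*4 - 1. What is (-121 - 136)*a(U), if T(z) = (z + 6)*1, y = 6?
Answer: -5911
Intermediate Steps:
T(z) = 6 + z (T(z) = (6 + z)*1 = 6 + z)
U = 11 (U = 12 - 1 = 11)
a(K) = 12 + K (a(K) = ((6 + 6) + K)*(K/K) = (12 + K)*1 = 12 + K)
(-121 - 136)*a(U) = (-121 - 136)*(12 + 11) = -257*23 = -5911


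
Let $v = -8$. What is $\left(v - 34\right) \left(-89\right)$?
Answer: $3738$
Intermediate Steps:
$\left(v - 34\right) \left(-89\right) = \left(-8 - 34\right) \left(-89\right) = \left(-42\right) \left(-89\right) = 3738$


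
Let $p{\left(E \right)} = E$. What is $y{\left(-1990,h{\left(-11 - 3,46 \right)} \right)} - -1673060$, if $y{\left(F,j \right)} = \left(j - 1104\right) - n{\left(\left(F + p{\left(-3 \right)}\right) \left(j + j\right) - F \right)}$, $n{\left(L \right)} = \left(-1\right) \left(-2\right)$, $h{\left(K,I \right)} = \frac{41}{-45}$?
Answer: $\frac{75237889}{45} \approx 1.672 \cdot 10^{6}$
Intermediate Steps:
$h{\left(K,I \right)} = - \frac{41}{45}$ ($h{\left(K,I \right)} = 41 \left(- \frac{1}{45}\right) = - \frac{41}{45}$)
$n{\left(L \right)} = 2$
$y{\left(F,j \right)} = -1106 + j$ ($y{\left(F,j \right)} = \left(j - 1104\right) - 2 = \left(-1104 + j\right) - 2 = -1106 + j$)
$y{\left(-1990,h{\left(-11 - 3,46 \right)} \right)} - -1673060 = \left(-1106 - \frac{41}{45}\right) - -1673060 = - \frac{49811}{45} + 1673060 = \frac{75237889}{45}$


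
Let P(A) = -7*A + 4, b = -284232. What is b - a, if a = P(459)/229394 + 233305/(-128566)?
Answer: -2095648168052366/7373067251 ≈ -2.8423e+5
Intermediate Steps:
P(A) = 4 - 7*A
a = -13482833866/7373067251 (a = (4 - 7*459)/229394 + 233305/(-128566) = (4 - 3213)*(1/229394) + 233305*(-1/128566) = -3209*1/229394 - 233305/128566 = -3209/229394 - 233305/128566 = -13482833866/7373067251 ≈ -1.8287)
b - a = -284232 - 1*(-13482833866/7373067251) = -284232 + 13482833866/7373067251 = -2095648168052366/7373067251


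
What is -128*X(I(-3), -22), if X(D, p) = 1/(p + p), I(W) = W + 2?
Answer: 32/11 ≈ 2.9091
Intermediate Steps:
I(W) = 2 + W
X(D, p) = 1/(2*p)
-128*X(I(-3), -22) = -64/(-22) = -64*(-1)/22 = -128*(-1/44) = 32/11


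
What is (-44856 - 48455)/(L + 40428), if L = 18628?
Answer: -93311/59056 ≈ -1.5800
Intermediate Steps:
(-44856 - 48455)/(L + 40428) = (-44856 - 48455)/(18628 + 40428) = -93311/59056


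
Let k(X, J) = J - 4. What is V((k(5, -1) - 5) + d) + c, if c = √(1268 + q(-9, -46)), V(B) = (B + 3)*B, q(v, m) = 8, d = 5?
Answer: 10 + 2*√319 ≈ 45.721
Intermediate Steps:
k(X, J) = -4 + J
V(B) = B*(3 + B) (V(B) = (3 + B)*B = B*(3 + B))
c = 2*√319 (c = √(1268 + 8) = √1276 = 2*√319 ≈ 35.721)
V((k(5, -1) - 5) + d) + c = (((-4 - 1) - 5) + 5)*(3 + (((-4 - 1) - 5) + 5)) + 2*√319 = ((-5 - 5) + 5)*(3 + ((-5 - 5) + 5)) + 2*√319 = (-10 + 5)*(3 + (-10 + 5)) + 2*√319 = -5*(3 - 5) + 2*√319 = -5*(-2) + 2*√319 = 10 + 2*√319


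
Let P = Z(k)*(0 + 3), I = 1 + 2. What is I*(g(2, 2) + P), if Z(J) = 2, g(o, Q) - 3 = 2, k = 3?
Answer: 33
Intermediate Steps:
g(o, Q) = 5 (g(o, Q) = 3 + 2 = 5)
I = 3
P = 6 (P = 2*(0 + 3) = 2*3 = 6)
I*(g(2, 2) + P) = 3*(5 + 6) = 3*11 = 33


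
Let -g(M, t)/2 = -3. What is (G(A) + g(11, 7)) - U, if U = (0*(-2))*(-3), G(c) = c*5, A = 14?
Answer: 76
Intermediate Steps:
G(c) = 5*c
g(M, t) = 6 (g(M, t) = -2*(-3) = 6)
U = 0 (U = 0*(-3) = 0)
(G(A) + g(11, 7)) - U = (5*14 + 6) - 1*0 = (70 + 6) + 0 = 76 + 0 = 76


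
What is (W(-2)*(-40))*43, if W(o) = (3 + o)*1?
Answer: -1720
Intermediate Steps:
W(o) = 3 + o
(W(-2)*(-40))*43 = ((3 - 2)*(-40))*43 = (1*(-40))*43 = -40*43 = -1720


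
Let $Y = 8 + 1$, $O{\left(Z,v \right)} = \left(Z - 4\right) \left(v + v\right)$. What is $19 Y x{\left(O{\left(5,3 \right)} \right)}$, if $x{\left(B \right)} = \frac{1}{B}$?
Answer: $\frac{57}{2} \approx 28.5$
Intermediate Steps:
$O{\left(Z,v \right)} = 2 v \left(-4 + Z\right)$ ($O{\left(Z,v \right)} = \left(-4 + Z\right) 2 v = 2 v \left(-4 + Z\right)$)
$Y = 9$
$19 Y x{\left(O{\left(5,3 \right)} \right)} = \frac{19 \cdot 9}{2 \cdot 3 \left(-4 + 5\right)} = \frac{171}{2 \cdot 3 \cdot 1} = \frac{171}{6} = 171 \cdot \frac{1}{6} = \frac{57}{2}$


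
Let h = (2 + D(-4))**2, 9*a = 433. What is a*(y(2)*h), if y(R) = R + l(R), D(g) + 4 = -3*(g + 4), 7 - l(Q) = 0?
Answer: 1732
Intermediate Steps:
l(Q) = 7 (l(Q) = 7 - 1*0 = 7 + 0 = 7)
a = 433/9 (a = (1/9)*433 = 433/9 ≈ 48.111)
D(g) = -16 - 3*g (D(g) = -4 - 3*(g + 4) = -4 - 3*(4 + g) = -4 + (-12 - 3*g) = -16 - 3*g)
y(R) = 7 + R (y(R) = R + 7 = 7 + R)
h = 4 (h = (2 + (-16 - 3*(-4)))**2 = (2 + (-16 + 12))**2 = (2 - 4)**2 = (-2)**2 = 4)
a*(y(2)*h) = 433*((7 + 2)*4)/9 = 433*(9*4)/9 = (433/9)*36 = 1732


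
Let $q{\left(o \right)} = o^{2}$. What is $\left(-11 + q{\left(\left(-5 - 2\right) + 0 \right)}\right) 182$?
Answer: $6916$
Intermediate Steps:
$\left(-11 + q{\left(\left(-5 - 2\right) + 0 \right)}\right) 182 = \left(-11 + \left(\left(-5 - 2\right) + 0\right)^{2}\right) 182 = \left(-11 + \left(-7 + 0\right)^{2}\right) 182 = \left(-11 + \left(-7\right)^{2}\right) 182 = \left(-11 + 49\right) 182 = 38 \cdot 182 = 6916$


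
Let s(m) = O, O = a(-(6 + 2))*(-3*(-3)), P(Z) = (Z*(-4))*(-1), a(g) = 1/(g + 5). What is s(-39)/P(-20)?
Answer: 3/80 ≈ 0.037500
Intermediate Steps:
a(g) = 1/(5 + g)
P(Z) = 4*Z (P(Z) = -4*Z*(-1) = 4*Z)
O = -3 (O = (-3*(-3))/(5 - (6 + 2)) = 9/(5 - 1*8) = 9/(5 - 8) = 9/(-3) = -1/3*9 = -3)
s(m) = -3
s(-39)/P(-20) = -3/(4*(-20)) = -3/(-80) = -3*(-1/80) = 3/80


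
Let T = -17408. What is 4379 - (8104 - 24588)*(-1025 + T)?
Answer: -303845193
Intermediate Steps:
4379 - (8104 - 24588)*(-1025 + T) = 4379 - (8104 - 24588)*(-1025 - 17408) = 4379 - (-16484)*(-18433) = 4379 - 1*303849572 = 4379 - 303849572 = -303845193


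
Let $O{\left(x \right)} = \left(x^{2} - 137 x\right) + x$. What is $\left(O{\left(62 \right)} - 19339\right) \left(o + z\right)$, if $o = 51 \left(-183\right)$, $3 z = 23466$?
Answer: $36153697$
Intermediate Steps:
$z = 7822$ ($z = \frac{1}{3} \cdot 23466 = 7822$)
$O{\left(x \right)} = x^{2} - 136 x$
$o = -9333$
$\left(O{\left(62 \right)} - 19339\right) \left(o + z\right) = \left(62 \left(-136 + 62\right) - 19339\right) \left(-9333 + 7822\right) = \left(62 \left(-74\right) + \left(-21424 + 2085\right)\right) \left(-1511\right) = \left(-4588 - 19339\right) \left(-1511\right) = \left(-23927\right) \left(-1511\right) = 36153697$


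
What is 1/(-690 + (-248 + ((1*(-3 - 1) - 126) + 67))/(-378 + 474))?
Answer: -96/66551 ≈ -0.0014425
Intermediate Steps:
1/(-690 + (-248 + ((1*(-3 - 1) - 126) + 67))/(-378 + 474)) = 1/(-690 + (-248 + ((1*(-4) - 126) + 67))/96) = 1/(-690 + (-248 + ((-4 - 126) + 67))*(1/96)) = 1/(-690 + (-248 + (-130 + 67))*(1/96)) = 1/(-690 + (-248 - 63)*(1/96)) = 1/(-690 - 311*1/96) = 1/(-690 - 311/96) = 1/(-66551/96) = -96/66551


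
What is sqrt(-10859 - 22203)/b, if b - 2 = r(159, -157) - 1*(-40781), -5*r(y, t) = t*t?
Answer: 5*I*sqrt(33062)/179266 ≈ 0.0050715*I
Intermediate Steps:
r(y, t) = -t**2/5 (r(y, t) = -t*t/5 = -t**2/5)
b = 179266/5 (b = 2 + (-1/5*(-157)**2 - 1*(-40781)) = 2 + (-1/5*24649 + 40781) = 2 + (-24649/5 + 40781) = 2 + 179256/5 = 179266/5 ≈ 35853.)
sqrt(-10859 - 22203)/b = sqrt(-10859 - 22203)/(179266/5) = sqrt(-33062)*(5/179266) = (I*sqrt(33062))*(5/179266) = 5*I*sqrt(33062)/179266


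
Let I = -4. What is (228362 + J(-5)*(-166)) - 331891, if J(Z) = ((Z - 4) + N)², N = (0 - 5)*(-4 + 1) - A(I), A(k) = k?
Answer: -120129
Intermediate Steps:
N = 19 (N = (0 - 5)*(-4 + 1) - 1*(-4) = -5*(-3) + 4 = 15 + 4 = 19)
J(Z) = (15 + Z)² (J(Z) = ((Z - 4) + 19)² = ((-4 + Z) + 19)² = (15 + Z)²)
(228362 + J(-5)*(-166)) - 331891 = (228362 + (15 - 5)²*(-166)) - 331891 = (228362 + 10²*(-166)) - 331891 = (228362 + 100*(-166)) - 331891 = (228362 - 16600) - 331891 = 211762 - 331891 = -120129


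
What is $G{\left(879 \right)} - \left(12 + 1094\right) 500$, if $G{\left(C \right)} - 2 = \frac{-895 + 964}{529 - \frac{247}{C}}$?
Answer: $- \frac{257002441861}{464744} \approx -5.53 \cdot 10^{5}$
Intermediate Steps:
$G{\left(C \right)} = 2 + \frac{69}{529 - \frac{247}{C}}$ ($G{\left(C \right)} = 2 + \frac{-895 + 964}{529 - \frac{247}{C}} = 2 + \frac{69}{529 - \frac{247}{C}}$)
$G{\left(879 \right)} - \left(12 + 1094\right) 500 = \frac{-494 + 1127 \cdot 879}{-247 + 529 \cdot 879} - \left(12 + 1094\right) 500 = \frac{-494 + 990633}{-247 + 464991} - 1106 \cdot 500 = \frac{1}{464744} \cdot 990139 - 553000 = \frac{990139}{464744} - 553000 = - \frac{257002441861}{464744}$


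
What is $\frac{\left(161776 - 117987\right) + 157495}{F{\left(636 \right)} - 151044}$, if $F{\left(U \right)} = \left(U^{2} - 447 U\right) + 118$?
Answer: $- \frac{100642}{15361} \approx -6.5518$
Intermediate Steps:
$F{\left(U \right)} = 118 + U^{2} - 447 U$
$\frac{\left(161776 - 117987\right) + 157495}{F{\left(636 \right)} - 151044} = \frac{\left(161776 - 117987\right) + 157495}{\left(118 + 636^{2} - 284292\right) - 151044} = \frac{\left(161776 - 117987\right) + 157495}{\left(118 + 404496 - 284292\right) - 151044} = \frac{43789 + 157495}{120322 - 151044} = \frac{201284}{-30722} = 201284 \left(- \frac{1}{30722}\right) = - \frac{100642}{15361}$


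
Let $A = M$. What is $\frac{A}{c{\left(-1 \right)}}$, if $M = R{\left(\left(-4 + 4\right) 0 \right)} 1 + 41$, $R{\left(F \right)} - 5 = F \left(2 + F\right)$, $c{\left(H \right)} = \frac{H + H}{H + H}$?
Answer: $46$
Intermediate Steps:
$c{\left(H \right)} = 1$ ($c{\left(H \right)} = \frac{2 H}{2 H} = 2 H \frac{1}{2 H} = 1$)
$R{\left(F \right)} = 5 + F \left(2 + F\right)$
$M = 46$ ($M = \left(5 + \left(\left(-4 + 4\right) 0\right)^{2} + 2 \left(-4 + 4\right) 0\right) 1 + 41 = \left(5 + \left(0 \cdot 0\right)^{2} + 2 \cdot 0 \cdot 0\right) 1 + 41 = \left(5 + 0^{2} + 2 \cdot 0\right) 1 + 41 = \left(5 + 0 + 0\right) 1 + 41 = 5 \cdot 1 + 41 = 5 + 41 = 46$)
$A = 46$
$\frac{A}{c{\left(-1 \right)}} = \frac{46}{1} = 46 \cdot 1 = 46$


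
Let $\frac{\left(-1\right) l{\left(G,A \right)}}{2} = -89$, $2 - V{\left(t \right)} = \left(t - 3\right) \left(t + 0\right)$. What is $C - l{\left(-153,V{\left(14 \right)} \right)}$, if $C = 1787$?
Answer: $1609$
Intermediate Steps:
$V{\left(t \right)} = 2 - t \left(-3 + t\right)$ ($V{\left(t \right)} = 2 - \left(t - 3\right) \left(t + 0\right) = 2 - \left(-3 + t\right) t = 2 - t \left(-3 + t\right)$)
$l{\left(G,A \right)} = 178$ ($l{\left(G,A \right)} = \left(-2\right) \left(-89\right) = 178$)
$C - l{\left(-153,V{\left(14 \right)} \right)} = 1787 - 178 = 1609$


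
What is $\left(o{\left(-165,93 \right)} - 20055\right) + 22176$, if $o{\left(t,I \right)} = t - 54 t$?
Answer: $10866$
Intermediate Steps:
$o{\left(t,I \right)} = - 53 t$ ($o{\left(t,I \right)} = t - 54 t = - 53 t$)
$\left(o{\left(-165,93 \right)} - 20055\right) + 22176 = \left(\left(-53\right) \left(-165\right) - 20055\right) + 22176 = \left(8745 - 20055\right) + 22176 = -11310 + 22176 = 10866$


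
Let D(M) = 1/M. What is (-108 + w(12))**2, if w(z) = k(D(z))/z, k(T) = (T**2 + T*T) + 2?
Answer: 8680089889/746496 ≈ 11628.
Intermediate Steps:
k(T) = 2 + 2*T**2 (k(T) = (T**2 + T**2) + 2 = 2*T**2 + 2 = 2 + 2*T**2)
w(z) = (2 + 2/z**2)/z (w(z) = (2 + 2*(1/z)**2)/z = (2 + 2/z**2)/z)
(-108 + w(12))**2 = (-108 + (2/12 + 2/12**3))**2 = (-108 + (2*(1/12) + 2*(1/1728)))**2 = (-108 + (1/6 + 1/864))**2 = (-108 + 145/864)**2 = (-93167/864)**2 = 8680089889/746496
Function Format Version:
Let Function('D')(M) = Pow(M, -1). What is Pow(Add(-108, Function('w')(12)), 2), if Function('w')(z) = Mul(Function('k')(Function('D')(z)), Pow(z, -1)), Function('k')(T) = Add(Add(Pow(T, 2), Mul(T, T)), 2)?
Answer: Rational(8680089889, 746496) ≈ 11628.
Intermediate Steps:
Function('k')(T) = Add(2, Mul(2, Pow(T, 2))) (Function('k')(T) = Add(Add(Pow(T, 2), Pow(T, 2)), 2) = Add(Mul(2, Pow(T, 2)), 2) = Add(2, Mul(2, Pow(T, 2))))
Function('w')(z) = Mul(Pow(z, -1), Add(2, Mul(2, Pow(z, -2)))) (Function('w')(z) = Mul(Add(2, Mul(2, Pow(Pow(z, -1), 2))), Pow(z, -1)) = Mul(Add(2, Mul(2, Pow(z, -2))), Pow(z, -1)) = Mul(Pow(z, -1), Add(2, Mul(2, Pow(z, -2)))))
Pow(Add(-108, Function('w')(12)), 2) = Pow(Add(-108, Add(Mul(2, Pow(12, -1)), Mul(2, Pow(12, -3)))), 2) = Pow(Add(-108, Add(Mul(2, Rational(1, 12)), Mul(2, Rational(1, 1728)))), 2) = Pow(Add(-108, Add(Rational(1, 6), Rational(1, 864))), 2) = Pow(Add(-108, Rational(145, 864)), 2) = Pow(Rational(-93167, 864), 2) = Rational(8680089889, 746496)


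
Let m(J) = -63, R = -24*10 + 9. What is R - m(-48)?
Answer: -168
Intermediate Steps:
R = -231 (R = -240 + 9 = -231)
R - m(-48) = -231 - 1*(-63) = -231 + 63 = -168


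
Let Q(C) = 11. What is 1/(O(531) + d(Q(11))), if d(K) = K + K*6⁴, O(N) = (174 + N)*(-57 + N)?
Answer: 1/348437 ≈ 2.8700e-6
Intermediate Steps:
O(N) = (-57 + N)*(174 + N)
d(K) = 1297*K (d(K) = K + K*1296 = K + 1296*K = 1297*K)
1/(O(531) + d(Q(11))) = 1/((-9918 + 531² + 117*531) + 1297*11) = 1/((-9918 + 281961 + 62127) + 14267) = 1/(334170 + 14267) = 1/348437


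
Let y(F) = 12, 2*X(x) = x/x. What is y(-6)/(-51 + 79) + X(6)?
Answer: 13/14 ≈ 0.92857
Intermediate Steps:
X(x) = ½ (X(x) = (x/x)/2 = (½)*1 = ½)
y(-6)/(-51 + 79) + X(6) = 12/(-51 + 79) + ½ = 12/28 + ½ = 12*(1/28) + ½ = 3/7 + ½ = 13/14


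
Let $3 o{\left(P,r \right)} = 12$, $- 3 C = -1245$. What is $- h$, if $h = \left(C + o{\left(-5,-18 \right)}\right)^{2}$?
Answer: $-175561$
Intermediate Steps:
$C = 415$ ($C = \left(- \frac{1}{3}\right) \left(-1245\right) = 415$)
$o{\left(P,r \right)} = 4$ ($o{\left(P,r \right)} = \frac{1}{3} \cdot 12 = 4$)
$h = 175561$ ($h = \left(415 + 4\right)^{2} = 419^{2} = 175561$)
$- h = \left(-1\right) 175561 = -175561$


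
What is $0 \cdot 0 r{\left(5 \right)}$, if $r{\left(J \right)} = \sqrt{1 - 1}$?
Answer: $0$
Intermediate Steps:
$r{\left(J \right)} = 0$ ($r{\left(J \right)} = \sqrt{0} = 0$)
$0 \cdot 0 r{\left(5 \right)} = 0 \cdot 0 \cdot 0 = 0 \cdot 0 = 0$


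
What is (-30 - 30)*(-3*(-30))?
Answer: -5400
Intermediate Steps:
(-30 - 30)*(-3*(-30)) = -60*90 = -5400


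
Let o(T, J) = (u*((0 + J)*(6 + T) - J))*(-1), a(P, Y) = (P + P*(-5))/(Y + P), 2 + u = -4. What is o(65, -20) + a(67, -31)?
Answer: -75667/9 ≈ -8407.4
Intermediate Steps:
u = -6 (u = -2 - 4 = -6)
a(P, Y) = -4*P/(P + Y) (a(P, Y) = (P - 5*P)/(P + Y) = (-4*P)/(P + Y) = -4*P/(P + Y))
o(T, J) = -6*J + 6*J*(6 + T) (o(T, J) = -6*((0 + J)*(6 + T) - J)*(-1) = -6*(J*(6 + T) - J)*(-1) = -6*(-J + J*(6 + T))*(-1) = (6*J - 6*J*(6 + T))*(-1) = -6*J + 6*J*(6 + T))
o(65, -20) + a(67, -31) = 6*(-20)*(5 + 65) - 4*67/(67 - 31) = 6*(-20)*70 - 4*67/36 = -8400 - 4*67*1/36 = -8400 - 67/9 = -75667/9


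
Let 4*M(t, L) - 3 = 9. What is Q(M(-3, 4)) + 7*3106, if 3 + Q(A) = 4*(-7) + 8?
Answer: 21719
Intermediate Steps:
M(t, L) = 3 (M(t, L) = 3/4 + (1/4)*9 = 3/4 + 9/4 = 3)
Q(A) = -23 (Q(A) = -3 + (4*(-7) + 8) = -3 + (-28 + 8) = -3 - 20 = -23)
Q(M(-3, 4)) + 7*3106 = -23 + 7*3106 = -23 + 21742 = 21719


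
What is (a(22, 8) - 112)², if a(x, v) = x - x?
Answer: 12544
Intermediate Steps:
a(x, v) = 0
(a(22, 8) - 112)² = (0 - 112)² = (-112)² = 12544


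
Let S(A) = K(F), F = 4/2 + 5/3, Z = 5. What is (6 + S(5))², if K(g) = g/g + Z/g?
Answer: 8464/121 ≈ 69.950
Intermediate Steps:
F = 11/3 (F = 4*(½) + 5*(⅓) = 2 + 5/3 = 11/3 ≈ 3.6667)
K(g) = 1 + 5/g (K(g) = g/g + 5/g = 1 + 5/g)
S(A) = 26/11 (S(A) = (5 + 11/3)/(11/3) = (3/11)*(26/3) = 26/11)
(6 + S(5))² = (6 + 26/11)² = (92/11)² = 8464/121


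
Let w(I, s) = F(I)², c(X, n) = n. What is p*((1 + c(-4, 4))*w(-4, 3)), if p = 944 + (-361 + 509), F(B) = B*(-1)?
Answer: 87360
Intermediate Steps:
F(B) = -B
w(I, s) = I² (w(I, s) = (-I)² = I²)
p = 1092 (p = 944 + 148 = 1092)
p*((1 + c(-4, 4))*w(-4, 3)) = 1092*((1 + 4)*(-4)²) = 1092*(5*16) = 1092*80 = 87360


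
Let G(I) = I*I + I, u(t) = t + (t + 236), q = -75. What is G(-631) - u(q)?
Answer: 397444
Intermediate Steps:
u(t) = 236 + 2*t (u(t) = t + (236 + t) = 236 + 2*t)
G(I) = I + I² (G(I) = I² + I = I + I²)
G(-631) - u(q) = -631*(1 - 631) - (236 + 2*(-75)) = -631*(-630) - (236 - 150) = 397530 - 1*86 = 397530 - 86 = 397444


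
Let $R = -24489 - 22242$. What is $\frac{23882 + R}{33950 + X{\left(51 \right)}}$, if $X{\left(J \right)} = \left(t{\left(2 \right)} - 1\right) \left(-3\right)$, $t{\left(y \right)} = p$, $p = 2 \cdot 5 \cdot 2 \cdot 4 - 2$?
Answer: $- \frac{22849}{33719} \approx -0.67763$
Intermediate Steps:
$p = 78$ ($p = 10 \cdot 2 \cdot 4 - 2 = 20 \cdot 4 - 2 = 80 - 2 = 78$)
$t{\left(y \right)} = 78$
$X{\left(J \right)} = -231$ ($X{\left(J \right)} = \left(78 - 1\right) \left(-3\right) = 77 \left(-3\right) = -231$)
$R = -46731$ ($R = -24489 - 22242 = -46731$)
$\frac{23882 + R}{33950 + X{\left(51 \right)}} = \frac{23882 - 46731}{33950 - 231} = - \frac{22849}{33719}$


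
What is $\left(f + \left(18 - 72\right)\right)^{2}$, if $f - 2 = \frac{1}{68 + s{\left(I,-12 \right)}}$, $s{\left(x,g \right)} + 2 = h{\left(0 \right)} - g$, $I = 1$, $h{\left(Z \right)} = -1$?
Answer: $\frac{16024009}{5929} \approx 2702.6$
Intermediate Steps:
$s{\left(x,g \right)} = -3 - g$ ($s{\left(x,g \right)} = -2 - \left(1 + g\right) = -3 - g$)
$f = \frac{155}{77}$ ($f = 2 + \frac{1}{68 - -9} = 2 + \frac{1}{68 + \left(-3 + 12\right)} = 2 + \frac{1}{68 + 9} = 2 + \frac{1}{77} = \frac{155}{77} \approx 2.013$)
$\left(f + \left(18 - 72\right)\right)^{2} = \left(\frac{155}{77} + \left(18 - 72\right)\right)^{2} = \left(\frac{155}{77} - 54\right)^{2} = \left(- \frac{4003}{77}\right)^{2} = \frac{16024009}{5929}$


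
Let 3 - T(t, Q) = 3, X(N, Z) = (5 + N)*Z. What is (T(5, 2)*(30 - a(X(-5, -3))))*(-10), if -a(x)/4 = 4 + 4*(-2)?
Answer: 0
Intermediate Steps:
X(N, Z) = Z*(5 + N)
T(t, Q) = 0 (T(t, Q) = 3 - 1*3 = 3 - 3 = 0)
a(x) = 16 (a(x) = -4*(4 + 4*(-2)) = -4*(4 - 8) = -4*(-4) = 16)
(T(5, 2)*(30 - a(X(-5, -3))))*(-10) = (0*(30 - 1*16))*(-10) = (0*(30 - 16))*(-10) = (0*14)*(-10) = 0*(-10) = 0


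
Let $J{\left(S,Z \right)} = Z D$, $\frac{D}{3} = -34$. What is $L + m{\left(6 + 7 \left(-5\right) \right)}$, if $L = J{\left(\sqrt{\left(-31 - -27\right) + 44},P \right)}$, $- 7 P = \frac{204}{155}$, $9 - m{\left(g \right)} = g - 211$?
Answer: $\frac{290973}{1085} \approx 268.18$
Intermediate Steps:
$D = -102$ ($D = 3 \left(-34\right) = -102$)
$m{\left(g \right)} = 220 - g$ ($m{\left(g \right)} = 9 - \left(g - 211\right) = 9 - \left(-211 + g\right) = 220 - g$)
$P = - \frac{204}{1085}$ ($P = - \frac{204 \cdot \frac{1}{155}}{7} = \left(- \frac{1}{7}\right) \frac{204}{155} = - \frac{204}{1085} \approx -0.18802$)
$J{\left(S,Z \right)} = - 102 Z$ ($J{\left(S,Z \right)} = Z \left(-102\right) = - 102 Z$)
$L = \frac{20808}{1085}$ ($L = \left(-102\right) \left(- \frac{204}{1085}\right) = \frac{20808}{1085} \approx 19.178$)
$L + m{\left(6 + 7 \left(-5\right) \right)} = \frac{20808}{1085} + \left(220 - \left(6 + 7 \left(-5\right)\right)\right) = \frac{20808}{1085} + \left(220 - \left(6 - 35\right)\right) = \frac{20808}{1085} + \left(220 - -29\right) = \frac{20808}{1085} + \left(220 + 29\right) = \frac{20808}{1085} + 249 = \frac{290973}{1085}$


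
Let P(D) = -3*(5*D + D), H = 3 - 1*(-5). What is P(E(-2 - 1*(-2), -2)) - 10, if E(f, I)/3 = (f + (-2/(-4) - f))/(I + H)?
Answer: -29/2 ≈ -14.500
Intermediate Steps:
H = 8 (H = 3 + 5 = 8)
E(f, I) = 3/(2*(8 + I)) (E(f, I) = 3*((f + (-2/(-4) - f))/(I + 8)) = 3*((f + (-2*(-¼) - f))/(8 + I)) = 3*((f + (½ - f))/(8 + I)) = 3*(1/(2*(8 + I))) = 3/(2*(8 + I)))
P(D) = -18*D
P(E(-2 - 1*(-2), -2)) - 10 = -27/(8 - 2) - 10 = -27/6 - 10 = -18*¼ - 10 = -9/2 - 10 = -29/2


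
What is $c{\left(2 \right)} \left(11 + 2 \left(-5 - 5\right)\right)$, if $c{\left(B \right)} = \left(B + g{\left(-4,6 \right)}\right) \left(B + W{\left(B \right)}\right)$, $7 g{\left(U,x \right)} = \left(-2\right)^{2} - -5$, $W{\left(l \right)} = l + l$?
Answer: $- \frac{1242}{7} \approx -177.43$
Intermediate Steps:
$W{\left(l \right)} = 2 l$
$g{\left(U,x \right)} = \frac{9}{7}$ ($g{\left(U,x \right)} = \frac{\left(-2\right)^{2} - -5}{7} = \frac{4 + 5}{7} = \frac{1}{7} \cdot 9 = \frac{9}{7}$)
$c{\left(B \right)} = 3 B \left(\frac{9}{7} + B\right)$ ($c{\left(B \right)} = \left(B + \frac{9}{7}\right) \left(B + 2 B\right) = \left(\frac{9}{7} + B\right) 3 B = 3 B \left(\frac{9}{7} + B\right)$)
$c{\left(2 \right)} \left(11 + 2 \left(-5 - 5\right)\right) = \frac{3}{7} \cdot 2 \left(9 + 7 \cdot 2\right) \left(11 + 2 \left(-5 - 5\right)\right) = \frac{3}{7} \cdot 2 \left(9 + 14\right) \left(11 + 2 \left(-10\right)\right) = \frac{3}{7} \cdot 2 \cdot 23 \left(11 - 20\right) = \frac{138}{7} \left(-9\right) = - \frac{1242}{7}$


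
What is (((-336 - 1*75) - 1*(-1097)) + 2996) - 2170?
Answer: 1512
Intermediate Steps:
(((-336 - 1*75) - 1*(-1097)) + 2996) - 2170 = (((-336 - 75) + 1097) + 2996) - 2170 = ((-411 + 1097) + 2996) - 2170 = (686 + 2996) - 2170 = 3682 - 2170 = 1512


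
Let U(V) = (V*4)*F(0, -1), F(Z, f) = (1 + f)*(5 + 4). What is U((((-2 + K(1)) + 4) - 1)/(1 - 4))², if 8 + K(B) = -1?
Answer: 0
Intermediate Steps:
K(B) = -9 (K(B) = -8 - 1 = -9)
F(Z, f) = 9 + 9*f (F(Z, f) = (1 + f)*9 = 9 + 9*f)
U(V) = 0 (U(V) = (V*4)*(9 + 9*(-1)) = (4*V)*(9 - 9) = (4*V)*0 = 0)
U((((-2 + K(1)) + 4) - 1)/(1 - 4))² = 0² = 0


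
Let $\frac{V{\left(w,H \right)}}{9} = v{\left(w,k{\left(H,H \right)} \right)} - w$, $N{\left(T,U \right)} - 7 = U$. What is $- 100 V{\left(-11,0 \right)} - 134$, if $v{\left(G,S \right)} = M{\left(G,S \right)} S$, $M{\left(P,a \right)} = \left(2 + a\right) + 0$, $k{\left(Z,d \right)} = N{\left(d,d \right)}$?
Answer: $-66734$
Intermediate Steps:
$N{\left(T,U \right)} = 7 + U$
$k{\left(Z,d \right)} = 7 + d$
$M{\left(P,a \right)} = 2 + a$
$v{\left(G,S \right)} = S \left(2 + S\right)$ ($v{\left(G,S \right)} = \left(2 + S\right) S = S \left(2 + S\right)$)
$V{\left(w,H \right)} = - 9 w + 9 \left(7 + H\right) \left(9 + H\right)$ ($V{\left(w,H \right)} = 9 \left(\left(7 + H\right) \left(2 + \left(7 + H\right)\right) - w\right) = 9 \left(\left(7 + H\right) \left(9 + H\right) - w\right) = 9 \left(- w + \left(7 + H\right) \left(9 + H\right)\right) = - 9 w + 9 \left(7 + H\right) \left(9 + H\right)$)
$- 100 V{\left(-11,0 \right)} - 134 = - 100 \left(\left(-9\right) \left(-11\right) + 9 \left(7 + 0\right) \left(9 + 0\right)\right) - 134 = - 100 \left(99 + 9 \cdot 7 \cdot 9\right) - 134 = - 100 \left(99 + 567\right) - 134 = \left(-100\right) 666 - 134 = -66600 - 134 = -66734$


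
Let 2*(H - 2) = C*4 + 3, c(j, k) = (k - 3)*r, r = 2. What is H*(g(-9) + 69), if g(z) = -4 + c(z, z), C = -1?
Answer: 123/2 ≈ 61.500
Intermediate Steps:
c(j, k) = -6 + 2*k (c(j, k) = (k - 3)*2 = (-3 + k)*2 = -6 + 2*k)
H = 3/2 (H = 2 + (-1*4 + 3)/2 = 2 + (-4 + 3)/2 = 2 + (½)*(-1) = 2 - ½ = 3/2 ≈ 1.5000)
g(z) = -10 + 2*z (g(z) = -4 + (-6 + 2*z) = -10 + 2*z)
H*(g(-9) + 69) = 3*((-10 + 2*(-9)) + 69)/2 = 3*((-10 - 18) + 69)/2 = 3*(-28 + 69)/2 = (3/2)*41 = 123/2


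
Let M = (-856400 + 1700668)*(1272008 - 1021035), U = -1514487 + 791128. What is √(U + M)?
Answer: √211887749405 ≈ 4.6031e+5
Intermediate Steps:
U = -723359
M = 211888472764 (M = 844268*250973 = 211888472764)
√(U + M) = √(-723359 + 211888472764) = √211887749405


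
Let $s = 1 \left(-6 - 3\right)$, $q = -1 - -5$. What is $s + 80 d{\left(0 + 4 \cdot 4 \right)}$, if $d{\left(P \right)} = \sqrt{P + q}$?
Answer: $-9 + 160 \sqrt{5} \approx 348.77$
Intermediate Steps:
$q = 4$ ($q = -1 + 5 = 4$)
$d{\left(P \right)} = \sqrt{4 + P}$ ($d{\left(P \right)} = \sqrt{P + 4} = \sqrt{4 + P}$)
$s = -9$ ($s = 1 \left(-9\right) = -9$)
$s + 80 d{\left(0 + 4 \cdot 4 \right)} = -9 + 80 \sqrt{4 + \left(0 + 4 \cdot 4\right)} = -9 + 80 \sqrt{4 + \left(0 + 16\right)} = -9 + 80 \sqrt{4 + 16} = -9 + 80 \sqrt{20} = -9 + 80 \cdot 2 \sqrt{5} = -9 + 160 \sqrt{5}$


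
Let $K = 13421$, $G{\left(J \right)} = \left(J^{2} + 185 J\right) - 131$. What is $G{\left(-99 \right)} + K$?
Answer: $4776$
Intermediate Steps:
$G{\left(J \right)} = -131 + J^{2} + 185 J$
$G{\left(-99 \right)} + K = \left(-131 + \left(-99\right)^{2} + 185 \left(-99\right)\right) + 13421 = \left(-131 + 9801 - 18315\right) + 13421 = -8645 + 13421 = 4776$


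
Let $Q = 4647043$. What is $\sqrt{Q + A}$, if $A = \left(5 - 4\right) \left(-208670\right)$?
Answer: $\sqrt{4438373} \approx 2106.7$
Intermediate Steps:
$A = -208670$ ($A = \left(5 - 4\right) \left(-208670\right) = 1 \left(-208670\right) = -208670$)
$\sqrt{Q + A} = \sqrt{4647043 - 208670} = \sqrt{4438373}$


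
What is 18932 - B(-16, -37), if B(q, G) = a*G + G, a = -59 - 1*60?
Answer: 14566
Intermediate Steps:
a = -119 (a = -59 - 60 = -119)
B(q, G) = -118*G (B(q, G) = -119*G + G = -118*G)
18932 - B(-16, -37) = 18932 - (-118)*(-37) = 18932 - 1*4366 = 18932 - 4366 = 14566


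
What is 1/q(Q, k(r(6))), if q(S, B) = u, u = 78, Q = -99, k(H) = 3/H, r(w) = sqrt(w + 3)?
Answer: 1/78 ≈ 0.012821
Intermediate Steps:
r(w) = sqrt(3 + w)
q(S, B) = 78
1/q(Q, k(r(6))) = 1/78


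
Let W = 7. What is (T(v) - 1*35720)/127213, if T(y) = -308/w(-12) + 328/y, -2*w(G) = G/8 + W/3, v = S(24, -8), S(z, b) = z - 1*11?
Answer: -2272112/8268845 ≈ -0.27478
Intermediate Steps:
S(z, b) = -11 + z (S(z, b) = z - 11 = -11 + z)
v = 13 (v = -11 + 24 = 13)
w(G) = -7/6 - G/16 (w(G) = -(G/8 + 7/3)/2 = -(7/3 + G/8)/2 = -7/6 - G/16)
T(y) = 3696/5 + 328/y (T(y) = -308/(-7/6 - 1/16*(-12)) + 328/y = -308/(-7/6 + ¾) + 328/y = -308/(-5/12) + 328/y = -308*(-12/5) + 328/y = 3696/5 + 328/y)
(T(v) - 1*35720)/127213 = ((3696/5 + 328/13) - 1*35720)/127213 = ((3696/5 + 328*(1/13)) - 35720)*(1/127213) = ((3696/5 + 328/13) - 35720)*(1/127213) = (49688/65 - 35720)*(1/127213) = -2272112/65*1/127213 = -2272112/8268845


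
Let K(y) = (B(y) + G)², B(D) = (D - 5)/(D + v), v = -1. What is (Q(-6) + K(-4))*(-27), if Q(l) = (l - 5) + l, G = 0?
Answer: 9288/25 ≈ 371.52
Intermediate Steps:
B(D) = (-5 + D)/(-1 + D) (B(D) = (D - 5)/(D - 1) = (-5 + D)/(-1 + D))
K(y) = (-5 + y)²/(-1 + y)² (K(y) = ((-5 + y)/(-1 + y) + 0)² = ((-5 + y)/(-1 + y))² = (-5 + y)²/(-1 + y)²)
Q(l) = -5 + 2*l (Q(l) = (-5 + l) + l = -5 + 2*l)
(Q(-6) + K(-4))*(-27) = ((-5 + 2*(-6)) + (-5 - 4)²/(-1 - 4)²)*(-27) = ((-5 - 12) + (-9)²/(-5)²)*(-27) = (-17 + (1/25)*81)*(-27) = (-17 + 81/25)*(-27) = -344/25*(-27) = 9288/25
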